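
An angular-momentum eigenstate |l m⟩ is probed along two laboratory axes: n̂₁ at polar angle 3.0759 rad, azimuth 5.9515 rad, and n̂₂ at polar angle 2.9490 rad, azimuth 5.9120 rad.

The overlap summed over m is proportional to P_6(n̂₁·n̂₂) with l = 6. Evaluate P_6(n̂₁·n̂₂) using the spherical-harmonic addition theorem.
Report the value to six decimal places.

Expand P_6 via completeness: Σ_{m} conj(Y_{6,m}) at Ω₁ times Y_{6,m} at Ω₂ —
  term(m=-6) = (0.000000, 0.000000)   from Y*(Ω₁)=(-0.000000, -0.000000), Y(Ω₂)=(-0.000014, 0.000019)
  term(m=-5) = (0.000000, 0.000000)   from Y*(Ω₁)=(0.000000, 0.000002), Y(Ω₂)=(0.000119, -0.000405)
  term(m=-4) = (0.000000, 0.000000)   from Y*(Ω₁)=(0.000016, -0.000064), Y(Ω₂)=(0.000395, 0.004579)
  term(m=-3) = (0.000049, 0.000006)   from Y*(Ω₁)=(-0.000796, 0.001227), Y(Ω₂)=(-0.015036, -0.030560)
  term(m=-2) = (0.003767, 0.000298)   from Y*(Ω₁)=(0.017466, -0.013650), Y(Ω₂)=(0.125605, 0.115236)
  term(m=-1) = (0.110117, 0.004352)   from Y*(Ω₁)=(-0.200178, 0.068943), Y(Ω₂)=(-0.485071, -0.188803)
  term(m=+0) = (0.638667, 0.000000)   from Y*(Ω₁)=(0.971530, -0.000000), Y(Ω₂)=(0.657382, 0.000000)
  term(m=+1) = (0.110117, -0.004352)   from Y*(Ω₁)=(0.200178, 0.068943), Y(Ω₂)=(0.485071, -0.188803)
  term(m=+2) = (0.003767, -0.000298)   from Y*(Ω₁)=(0.017466, 0.013650), Y(Ω₂)=(0.125605, -0.115236)
  term(m=+3) = (0.000049, -0.000006)   from Y*(Ω₁)=(0.000796, 0.001227), Y(Ω₂)=(0.015036, -0.030560)
  term(m=+4) = (0.000000, -0.000000)   from Y*(Ω₁)=(0.000016, 0.000064), Y(Ω₂)=(0.000395, -0.004579)
  term(m=+5) = (0.000000, -0.000000)   from Y*(Ω₁)=(-0.000000, 0.000002), Y(Ω₂)=(-0.000119, -0.000405)
  term(m=+6) = (0.000000, -0.000000)   from Y*(Ω₁)=(-0.000000, 0.000000), Y(Ω₂)=(-0.000014, -0.000019)
Σ over m = (0.866534, -0.000000); ×(4π/13) → (0.837630, -0.000000). Real part: 0.837630

0.837630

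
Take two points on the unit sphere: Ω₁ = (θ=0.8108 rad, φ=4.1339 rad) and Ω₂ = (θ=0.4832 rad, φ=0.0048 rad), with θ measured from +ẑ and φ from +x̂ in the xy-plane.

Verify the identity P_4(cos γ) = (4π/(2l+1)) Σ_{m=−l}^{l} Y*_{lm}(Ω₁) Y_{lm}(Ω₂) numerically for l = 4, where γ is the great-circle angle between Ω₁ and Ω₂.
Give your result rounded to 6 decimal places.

Summing Y*_{l m}(θ₁,φ₁)·Y_{l m}(θ₂,φ₂) over m ∈ [−4, 4]; prefactor 4π/(2·4+1) = 1.396263:
  m=-4: Y*=-0.08265 - 0.08995j  Y=0.02062 - 0.00040j  product -0.00174 - 0.00182j
  m=-3: Y*=0.32394 - 0.05383j  Y=0.11115 - 0.00160j  product 0.03592 - 0.00650j
  m=-2: Y*=-0.16412 + 0.37370j  Y=0.32414 - 0.00311j  product -0.05204 + 0.12164j
  m=-1: Y*=-0.04163 - 0.06374j  Y=0.48444 - 0.00233j  product -0.02031 - 0.03078j
  m=+0: Y*=-0.35485 + 0.00000j  Y=0.10539 + 0.00000j  product -0.03740 + 0.00000j
  m=+1: Y*=0.04163 - 0.06374j  Y=-0.48444 - 0.00233j  product -0.02031 + 0.03078j
  m=+2: Y*=-0.16412 - 0.37370j  Y=0.32414 + 0.00311j  product -0.05204 - 0.12164j
  m=+3: Y*=-0.32394 - 0.05383j  Y=-0.11115 - 0.00160j  product 0.03592 + 0.00650j
  m=+4: Y*=-0.08265 + 0.08995j  Y=0.02062 + 0.00040j  product -0.00174 + 0.00182j
Σ over m = -0.11373 - 0.00000j; ×(4π/9) → -0.15880 - 0.00000j. Real part: -0.158800

-0.158800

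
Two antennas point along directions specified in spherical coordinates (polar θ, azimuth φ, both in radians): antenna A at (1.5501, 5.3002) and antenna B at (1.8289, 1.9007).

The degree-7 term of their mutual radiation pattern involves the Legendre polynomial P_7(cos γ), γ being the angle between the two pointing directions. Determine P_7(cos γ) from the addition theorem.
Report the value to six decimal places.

Addition theorem: P_7(cos γ) = (4π/15) Σ_m Y*_{lm}(Ω₁) Y_{lm}(Ω₂), m = −7…7:
  [-7]  conj(Y_{7,-7})(Ω₁) = 0.41273 - 0.28098j ; Y_{7,-7}(Ω₂) = 0.29209 - 0.26592j ; Δ = 0.04584 - 0.19182j
  [-6]  conj(Y_{7,-6})(Ω₁) = 0.03584 + 0.01453j ; Y_{7,-6}(Ω₂) = -0.15503 - 0.35805j ; Δ = -0.00035 - 0.01508j
  [-5]  conj(Y_{7,-5})(Ω₁) = -0.07332 - 0.35704j ; Y_{7,-5}(Ω₂) = 0.04730 - 0.00373j ; Δ = -0.00480 - 0.01662j
  [-4]  conj(Y_{7,-4})(Ω₁) = 0.03197 - 0.03229j ; Y_{7,-4}(Ω₂) = 0.08760 - 0.34140j ; Δ = -0.00822 - 0.01374j
  [-3]  conj(Y_{7,-3})(Ω₁) = -0.32249 - 0.06290j ; Y_{7,-3}(Ω₂) = -0.05792 - 0.03804j ; Δ = 0.01629 + 0.01591j
  [-2]  conj(Y_{7,-2})(Ω₁) = -0.01863 - 0.04467j ; Y_{7,-2}(Ω₂) = 0.24897 - 0.19315j ; Δ = -0.01327 - 0.00752j
  [-1]  conj(Y_{7,-1})(Ω₁) = -0.17502 + 0.26264j ; Y_{7,-1}(Ω₂) = -0.03627 - 0.10593j ; Δ = 0.03417 + 0.00901j
  [+0]  conj(Y_{7,0})(Ω₁) = -0.04927 + 0.00000j ; Y_{7,0}(Ω₂) = 0.30153 + 0.00000j ; Δ = -0.01486 + 0.00000j
  [+1]  conj(Y_{7,1})(Ω₁) = 0.17502 + 0.26264j ; Y_{7,1}(Ω₂) = 0.03627 - 0.10593j ; Δ = 0.03417 - 0.00901j
  [+2]  conj(Y_{7,2})(Ω₁) = -0.01863 + 0.04467j ; Y_{7,2}(Ω₂) = 0.24897 + 0.19315j ; Δ = -0.01327 + 0.00752j
  [+3]  conj(Y_{7,3})(Ω₁) = 0.32249 - 0.06290j ; Y_{7,3}(Ω₂) = 0.05792 - 0.03804j ; Δ = 0.01629 - 0.01591j
  [+4]  conj(Y_{7,4})(Ω₁) = 0.03197 + 0.03229j ; Y_{7,4}(Ω₂) = 0.08760 + 0.34140j ; Δ = -0.00822 + 0.01374j
  [+5]  conj(Y_{7,5})(Ω₁) = 0.07332 - 0.35704j ; Y_{7,5}(Ω₂) = -0.04730 - 0.00373j ; Δ = -0.00480 + 0.01662j
  [+6]  conj(Y_{7,6})(Ω₁) = 0.03584 - 0.01453j ; Y_{7,6}(Ω₂) = -0.15503 + 0.35805j ; Δ = -0.00035 + 0.01508j
  [+7]  conj(Y_{7,7})(Ω₁) = -0.41273 - 0.28098j ; Y_{7,7}(Ω₂) = -0.29209 - 0.26592j ; Δ = 0.04584 + 0.19182j
Accumulated sum 0.12445 - 0.00000j; after 4π/(2l+1) scaling, 0.10426 - 0.00000j ⇒ P_7 = 0.104256

0.104256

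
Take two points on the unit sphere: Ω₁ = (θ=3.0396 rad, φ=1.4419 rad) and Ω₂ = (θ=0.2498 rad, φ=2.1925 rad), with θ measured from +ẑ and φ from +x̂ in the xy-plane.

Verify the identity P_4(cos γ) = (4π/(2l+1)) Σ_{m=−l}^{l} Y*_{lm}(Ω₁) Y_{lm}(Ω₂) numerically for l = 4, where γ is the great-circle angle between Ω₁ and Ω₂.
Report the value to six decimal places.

0.519192

Summing Y*_{l m}(θ₁,φ₁)·Y_{l m}(θ₂,φ₂) over m ∈ [−4, 4]; prefactor 4π/(2·4+1) = 1.396263:
  m=-4: (0.000041, -0.000023) × (-0.001311, -0.001007) = (-0.000000, -0.000000)  (running Σ = (-0.000000, -0.000000))
  m=-3: (0.000496, 0.001217) × (0.017535, -0.005315) = (0.000015, 0.000019)  (running Σ = (0.000015, 0.000019))
  m=-2: (-0.019876, 0.005241) × (-0.036632, 0.107866) = (0.000163, -0.002336)  (running Σ = (0.000178, -0.002317))
  m=-1: (-0.024190, -0.186632) × (-0.235770, -0.329065) = (-0.055711, 0.051962)  (running Σ = (-0.055533, 0.049645))
  m=0: (0.802817, -0.000000) × (0.601518, 0.000000) = (0.482909, 0.000000)  (running Σ = (0.427376, 0.049645))
  m=1: (0.024190, -0.186632) × (0.235770, -0.329065) = (-0.055711, -0.051962)  (running Σ = (0.371666, -0.002317))
  m=2: (-0.019876, -0.005241) × (-0.036632, -0.107866) = (0.000163, 0.002336)  (running Σ = (0.371829, 0.000019))
  m=3: (-0.000496, 0.001217) × (-0.017535, -0.005315) = (0.000015, -0.000019)  (running Σ = (0.371844, -0.000000))
  m=4: (0.000041, 0.000023) × (-0.001311, 0.001007) = (-0.000000, 0.000000)  (running Σ = (0.371844, 0.000000))
Accumulated sum (0.371844, 0.000000); after 4π/(2l+1) scaling, (0.519192, 0.000000) ⇒ P_4 = 0.519192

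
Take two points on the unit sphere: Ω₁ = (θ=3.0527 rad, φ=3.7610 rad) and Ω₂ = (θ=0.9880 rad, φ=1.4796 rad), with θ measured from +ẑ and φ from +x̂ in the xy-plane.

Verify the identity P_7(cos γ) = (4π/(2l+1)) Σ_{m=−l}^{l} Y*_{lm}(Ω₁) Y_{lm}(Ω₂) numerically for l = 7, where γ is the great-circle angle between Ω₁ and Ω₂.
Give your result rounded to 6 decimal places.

-0.323240

Addition theorem: P_7(cos γ) = (4π/15) Σ_m Y*_{lm}(Ω₁) Y_{lm}(Ω₂), m = −7…7:
  term(m=-7) = (-0.000000, -0.000000)   from Y*(Ω₁)=(0.000000, 0.000000), Y(Ω₂)=(-0.084277, 0.113578)
  term(m=-6) = (-0.000000, -0.000000)   from Y*(Ω₁)=(0.000001, 0.000000), Y(Ω₂)=(-0.297895, -0.181486)
  term(m=-5) = (0.000004, -0.000010)   from Y*(Ω₁)=(0.000024, -0.000001), Y(Ω₂)=(0.192583, -0.392663)
  term(m=-4) = (0.000079, -0.000024)   from Y*(Ω₁)=(0.000354, -0.000277), Y(Ω₂)=(0.171925, 0.065654)
  term(m=-3) = (-0.001279, -0.000804)   from Y*(Ω₁)=(0.001718, -0.005810), Y(Ω₂)=(0.067355, -0.240017)
  term(m=-2) = (-0.002663, -0.017670)   from Y*(Ω₁)=(-0.018662, -0.054134), Y(Ω₂)=(0.306897, 0.056605)
  term(m=-1) = (-0.028690, 0.033338)   from Y*(Ω₁)=(-0.279996, -0.199641), Y(Ω₂)=(0.011648, -0.127372)
  term(m=+0) = (-0.320741, -0.000000)   from Y*(Ω₁)=(-0.974947, -0.000000), Y(Ω₂)=(0.328983, 0.000000)
  term(m=+1) = (-0.028690, -0.033338)   from Y*(Ω₁)=(0.279996, -0.199641), Y(Ω₂)=(-0.011648, -0.127372)
  term(m=+2) = (-0.002663, 0.017670)   from Y*(Ω₁)=(-0.018662, 0.054134), Y(Ω₂)=(0.306897, -0.056605)
  term(m=+3) = (-0.001279, 0.000804)   from Y*(Ω₁)=(-0.001718, -0.005810), Y(Ω₂)=(-0.067355, -0.240017)
  term(m=+4) = (0.000079, 0.000024)   from Y*(Ω₁)=(0.000354, 0.000277), Y(Ω₂)=(0.171925, -0.065654)
  term(m=+5) = (0.000004, 0.000010)   from Y*(Ω₁)=(-0.000024, -0.000001), Y(Ω₂)=(-0.192583, -0.392663)
  term(m=+6) = (-0.000000, 0.000000)   from Y*(Ω₁)=(0.000001, -0.000000), Y(Ω₂)=(-0.297895, 0.181486)
  term(m=+7) = (-0.000000, 0.000000)   from Y*(Ω₁)=(-0.000000, 0.000000), Y(Ω₂)=(0.084277, 0.113578)
Total Σ_m = (-0.385840, 0.000000). Multiply by 0.837758: (-0.323240, 0.000000). P_7(cos γ) = -0.323240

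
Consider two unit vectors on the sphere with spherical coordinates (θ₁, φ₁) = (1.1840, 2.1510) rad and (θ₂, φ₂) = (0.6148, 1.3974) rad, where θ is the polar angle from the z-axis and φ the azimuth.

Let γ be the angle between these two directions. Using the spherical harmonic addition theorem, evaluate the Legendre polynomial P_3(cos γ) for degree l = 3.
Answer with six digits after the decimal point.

-0.197492

Summing Y*_{l m}(θ₁,φ₁)·Y_{l m}(θ₂,φ₂) over m ∈ [−3, 3]; prefactor 4π/(2·3+1) = 1.795196:
  m=-3: +0.326649+0.056009i × -0.039795+0.069473i = -0.016890+0.020464i  (running Σ = -0.016890+0.020464i)
  m=-2: -0.131922-0.303203i × -0.261213-0.094402i = +0.005837+0.091654i  (running Σ = -0.011053+0.112119i)
  m=-1: +0.047338-0.072222i × +0.075145-0.429020i = -0.027427-0.025736i  (running Σ = -0.038481+0.086382i)
  m=0: -0.322156-0.000000i × +0.102591+0.000000i = -0.033050-0.000000i  (running Σ = -0.071531+0.086382i)
  m=1: -0.047338-0.072222i × -0.075145-0.429020i = -0.027427+0.025736i  (running Σ = -0.098958+0.112119i)
  m=2: -0.131922+0.303203i × -0.261213+0.094402i = +0.005837-0.091654i  (running Σ = -0.093121+0.020464i)
  m=3: -0.326649+0.056009i × +0.039795+0.069473i = -0.016890-0.020464i  (running Σ = -0.110012-0.000000i)
Σ over m = -0.110012-0.000000i; ×(4π/7) → -0.197492-0.000000i. Real part: -0.197492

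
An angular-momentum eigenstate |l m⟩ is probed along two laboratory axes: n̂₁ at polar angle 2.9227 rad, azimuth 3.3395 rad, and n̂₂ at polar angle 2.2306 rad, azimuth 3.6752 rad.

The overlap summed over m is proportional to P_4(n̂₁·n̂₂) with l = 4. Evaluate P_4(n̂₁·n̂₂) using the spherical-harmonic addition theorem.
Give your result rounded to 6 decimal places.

Summing Y*_{l m}(θ₁,φ₁)·Y_{l m}(θ₂,φ₂) over m ∈ [−4, 4]; prefactor 4π/(2·4+1) = 1.396263:
  m=-4: Y*=+0.000691+0.000700i  Y=-0.092141-0.145788i  product +0.000038-0.000165i
  m=-3: Y*=+0.010369+0.006999i  Y=-0.011361-0.378264i  product +0.002530-0.004002i
  m=-2: Y*=+0.082522+0.034483i  Y=+0.164272-0.298154i  product +0.023837-0.018940i
  m=-1: Y*=+0.360833+0.072359i  Y=-0.072978+0.043114i  product -0.029453+0.010276i
  m=+0: Y*=+0.654990-0.000000i  Y=-0.352352+0.000000i  product -0.230787+0.000000i
  m=+1: Y*=-0.360833+0.072359i  Y=+0.072978+0.043114i  product -0.029453-0.010276i
  m=+2: Y*=+0.082522-0.034483i  Y=+0.164272+0.298154i  product +0.023837+0.018940i
  m=+3: Y*=-0.010369+0.006999i  Y=+0.011361-0.378264i  product +0.002530+0.004002i
  m=+4: Y*=+0.000691-0.000700i  Y=-0.092141+0.145788i  product +0.000038+0.000165i
Σ over m = -0.236881+0.000000i; ×(4π/9) → -0.330749+0.000000i. Real part: -0.330749

-0.330749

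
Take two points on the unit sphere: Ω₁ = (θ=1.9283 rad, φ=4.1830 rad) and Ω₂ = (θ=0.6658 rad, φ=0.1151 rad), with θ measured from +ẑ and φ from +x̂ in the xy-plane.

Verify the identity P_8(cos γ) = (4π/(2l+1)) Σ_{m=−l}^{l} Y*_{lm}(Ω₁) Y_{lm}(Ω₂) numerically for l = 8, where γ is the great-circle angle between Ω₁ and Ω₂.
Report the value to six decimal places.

Summing Y*_{l m}(θ₁,φ₁)·Y_{l m}(θ₂,φ₂) over m ∈ [−8, 8]; prefactor 4π/(2·8+1) = 0.739198:
  term(m=-8) = (0.001433, 0.003016)   from Y*(Ω₁)=(-0.140411, 0.271506), Y(Ω₂)=(0.006610, -0.008695)
  term(m=-7) = (0.024894, 0.005071)   from Y*(Ω₁)=(0.244205, 0.385962), Y(Ω₂)=(0.038526, -0.040123)
  term(m=-6) = (0.027563, -0.024437)   from Y*(Ω₁)=(0.212742, -0.007394), Y(Ω₂)=(0.133392, -0.110228)
  term(m=-5) = (0.006960, 0.085896)   from Y*(Ω₁)=(-0.113348, 0.210147), Y(Ω₂)=(0.302790, -0.196437)
  term(m=-4) = (0.128272, 0.081071)   from Y*(Ω₁)=(0.163775, 0.269076), Y(Ω₂)=(0.431568, -0.214035)
  term(m=-3) = (-0.028017, 0.010631)   from Y*(Ω₁)=(-0.100736, 0.001750), Y(Ω₂)=(0.279874, -0.100674)
  term(m=-2) = (0.016393, -0.056620)   from Y*(Ω₁)=(-0.160766, 0.286055), Y(Ω₂)=(-0.174898, 0.040988)
  term(m=-1) = (0.009383, 0.012486)   from Y*(Ω₁)=(-0.019810, -0.033858), Y(Ω₂)=(-0.395516, 0.045726)
  term(m=+0) = (-0.018849, -0.000000)   from Y*(Ω₁)=(-0.327000, -0.000000), Y(Ω₂)=(0.057643, 0.000000)
  term(m=+1) = (0.009383, -0.012486)   from Y*(Ω₁)=(0.019810, -0.033858), Y(Ω₂)=(0.395516, 0.045726)
  term(m=+2) = (0.016393, 0.056620)   from Y*(Ω₁)=(-0.160766, -0.286055), Y(Ω₂)=(-0.174898, -0.040988)
  term(m=+3) = (-0.028017, -0.010631)   from Y*(Ω₁)=(0.100736, 0.001750), Y(Ω₂)=(-0.279874, -0.100674)
  term(m=+4) = (0.128272, -0.081071)   from Y*(Ω₁)=(0.163775, -0.269076), Y(Ω₂)=(0.431568, 0.214035)
  term(m=+5) = (0.006960, -0.085896)   from Y*(Ω₁)=(0.113348, 0.210147), Y(Ω₂)=(-0.302790, -0.196437)
  term(m=+6) = (0.027563, 0.024437)   from Y*(Ω₁)=(0.212742, 0.007394), Y(Ω₂)=(0.133392, 0.110228)
  term(m=+7) = (0.024894, -0.005071)   from Y*(Ω₁)=(-0.244205, 0.385962), Y(Ω₂)=(-0.038526, -0.040123)
  term(m=+8) = (0.001433, -0.003016)   from Y*(Ω₁)=(-0.140411, -0.271506), Y(Ω₂)=(0.006610, 0.008695)
Total Σ_m = (0.354913, 0.000000). Multiply by 0.739198: (0.262351, 0.000000). P_8(cos γ) = 0.262351

0.262351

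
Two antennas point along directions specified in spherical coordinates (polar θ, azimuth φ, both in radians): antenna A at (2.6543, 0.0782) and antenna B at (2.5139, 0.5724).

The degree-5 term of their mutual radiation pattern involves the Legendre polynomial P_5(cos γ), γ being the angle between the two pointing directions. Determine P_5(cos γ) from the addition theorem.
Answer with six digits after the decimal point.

0.449443

Expand P_5 via completeness: Σ_{m} conj(Y_{5,m}) at Ω₁ times Y_{5,m} at Ω₂ —
  m=-5: Y*=(0.009658, 0.003981)  Y=(-0.031165, -0.008948)  product (-0.000265, -0.000210)
  m=-4: Y*=(-0.059314, -0.019183)  Y=(0.093051, 0.106349)  product (-0.003479, -0.008093)
  m=-3: Y*=(0.208172, 0.049753)  Y=(-0.050046, -0.339393)  product (0.006468, -0.073142)
  m=-2: Y*=(-0.435314, -0.068644)  Y=(-0.188717, 0.415875)  product (0.110698, -0.168082)
  m=-1: Y*=(0.429178, 0.033630)  Y=(0.132961, -0.085675)  product (0.059945, -0.032298)
  m=+0: Y*=(0.129110, -0.000000)  Y=(0.361605, 0.000000)  product (0.046687, 0.000000)
  m=+1: Y*=(-0.429178, 0.033630)  Y=(-0.132961, -0.085675)  product (0.059945, 0.032298)
  m=+2: Y*=(-0.435314, 0.068644)  Y=(-0.188717, -0.415875)  product (0.110698, 0.168082)
  m=+3: Y*=(-0.208172, 0.049753)  Y=(0.050046, -0.339393)  product (0.006468, 0.073142)
  m=+4: Y*=(-0.059314, 0.019183)  Y=(0.093051, -0.106349)  product (-0.003479, 0.008093)
  m=+5: Y*=(-0.009658, 0.003981)  Y=(0.031165, -0.008948)  product (-0.000265, 0.000210)
Total Σ_m = (0.393421, -0.000000). Multiply by 1.142397: (0.449443, -0.000000). P_5(cos γ) = 0.449443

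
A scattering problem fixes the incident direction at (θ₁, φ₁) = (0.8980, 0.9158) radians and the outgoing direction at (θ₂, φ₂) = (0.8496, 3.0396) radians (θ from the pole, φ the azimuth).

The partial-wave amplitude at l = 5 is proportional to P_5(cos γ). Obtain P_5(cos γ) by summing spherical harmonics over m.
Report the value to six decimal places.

Addition theorem: P_5(cos γ) = (4π/11) Σ_m Y*_{lm}(Ω₁) Y_{lm}(Ω₂), m = −5…5:
  term(m=-5) = -0.00554 + 0.01400j   from Y*(Ω₁)=-0.01806 - 0.13459j, Y(Ω₂)=-0.09678 - 0.05413j
  term(m=-4) = -0.06310 - 0.08454j   from Y*(Ω₁)=-0.29668 - 0.17050j, Y(Ω₂)=0.28299 + 0.12232j
  term(m=-3) = 0.17622 - 0.01559j   from Y*(Ω₁)=-0.38124 + 0.15858j, Y(Ω₂)=-0.40855 - 0.12906j
  term(m=-2) = -0.00929 + 0.01852j   from Y*(Ω₁)=-0.02749 + 0.10301j, Y(Ω₂)=0.19032 + 0.03937j
  term(m=-1) = -0.04469 - 0.07240j   from Y*(Ω₁)=-0.19375 - 0.25224j, Y(Ω₂)=0.26611 + 0.02724j
  term(m=+0) = 0.05351 + 0.00000j   from Y*(Ω₁)=-0.19554 + 0.00000j, Y(Ω₂)=-0.27364 + 0.00000j
  term(m=+1) = -0.04469 + 0.07240j   from Y*(Ω₁)=0.19375 - 0.25224j, Y(Ω₂)=-0.26611 + 0.02724j
  term(m=+2) = -0.00929 - 0.01852j   from Y*(Ω₁)=-0.02749 - 0.10301j, Y(Ω₂)=0.19032 - 0.03937j
  term(m=+3) = 0.17622 + 0.01559j   from Y*(Ω₁)=0.38124 + 0.15858j, Y(Ω₂)=0.40855 - 0.12906j
  term(m=+4) = -0.06310 + 0.08454j   from Y*(Ω₁)=-0.29668 + 0.17050j, Y(Ω₂)=0.28299 - 0.12232j
  term(m=+5) = -0.00554 - 0.01400j   from Y*(Ω₁)=0.01806 - 0.13459j, Y(Ω₂)=0.09678 - 0.05413j
Σ over m = 0.16072 + 0.00000j; ×(4π/11) → 0.18360 + 0.00000j. Real part: 0.183601

0.183601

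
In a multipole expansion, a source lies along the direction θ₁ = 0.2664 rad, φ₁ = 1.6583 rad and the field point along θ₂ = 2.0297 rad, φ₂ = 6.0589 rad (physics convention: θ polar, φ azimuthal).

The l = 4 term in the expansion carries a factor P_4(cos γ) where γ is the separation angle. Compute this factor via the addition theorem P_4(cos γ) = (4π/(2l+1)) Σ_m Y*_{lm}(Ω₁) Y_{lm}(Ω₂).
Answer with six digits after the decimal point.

Addition theorem: P_4(cos γ) = (4π/9) Σ_m Y*_{lm}(Ω₁) Y_{lm}(Ω₂), m = −4…4:
  [-4]  conj(Y_{4,-4})(Ω₁) = (0.001997, 0.000729) ; Y_{4,-4}(Ω₂) = (0.178361, 0.223448) ; Δ = (0.000193, 0.000576)
  [-3]  conj(Y_{4,-3})(Ω₁) = (0.005717, -0.021277) ; Y_{4,-3}(Ω₂) = (-0.312463, -0.249006) ; Δ = (-0.007085, 0.005225)
  [-2]  conj(Y_{4,-2})(Ω₁) = (-0.125906, -0.022262) ; Y_{4,-2}(Ω₂) = (0.090499, 0.043557) ; Δ = (-0.010425, -0.007499)
  [-1]  conj(Y_{4,-1})(Ω₁) = (-0.036907, 0.420700) ; Y_{4,-1}(Ω₂) = (0.297927, 0.067964) ; Δ = (-0.039588, 0.122830)
  [+0]  conj(Y_{4,0})(Ω₁) = (0.570806, -0.000000) ; Y_{4,0}(Ω₂) = (-0.162803, 0.000000) ; Δ = (-0.092929, 0.000000)
  [+1]  conj(Y_{4,1})(Ω₁) = (0.036907, 0.420700) ; Y_{4,1}(Ω₂) = (-0.297927, 0.067964) ; Δ = (-0.039588, -0.122830)
  [+2]  conj(Y_{4,2})(Ω₁) = (-0.125906, 0.022262) ; Y_{4,2}(Ω₂) = (0.090499, -0.043557) ; Δ = (-0.010425, 0.007499)
  [+3]  conj(Y_{4,3})(Ω₁) = (-0.005717, -0.021277) ; Y_{4,3}(Ω₂) = (0.312463, -0.249006) ; Δ = (-0.007085, -0.005225)
  [+4]  conj(Y_{4,4})(Ω₁) = (0.001997, -0.000729) ; Y_{4,4}(Ω₂) = (0.178361, -0.223448) ; Δ = (0.000193, -0.000576)
Accumulated sum (-0.206738, 0.000000); after 4π/(2l+1) scaling, (-0.288660, 0.000000) ⇒ P_4 = -0.288660

-0.288660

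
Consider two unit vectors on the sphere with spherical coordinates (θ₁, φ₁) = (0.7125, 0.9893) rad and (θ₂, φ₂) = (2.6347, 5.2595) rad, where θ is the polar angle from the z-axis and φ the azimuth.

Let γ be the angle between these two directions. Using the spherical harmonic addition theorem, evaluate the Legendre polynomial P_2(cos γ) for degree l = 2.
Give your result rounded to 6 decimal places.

Expand P_2 via completeness: Σ_{m} conj(Y_{2,m}) at Ω₁ times Y_{2,m} at Ω₂ —
  m=-2: (-0.065469, 0.151541) × (-0.041761, 0.080891) = (-0.009524, -0.011624)  (running Σ = (-0.009524, -0.011624))
  m=-1: (0.209920, 0.319362) × (-0.170573, -0.280024) = (0.053622, -0.113257)  (running Σ = (0.044098, -0.124881))
  m=0: (0.226426, -0.000000) × (0.407794, 0.000000) = (0.092335, 0.000000)  (running Σ = (0.136433, -0.124881))
  m=1: (-0.209920, 0.319362) × (0.170573, -0.280024) = (0.053622, 0.113257)  (running Σ = (0.190056, -0.011624))
  m=2: (-0.065469, -0.151541) × (-0.041761, -0.080891) = (-0.009524, 0.011624)  (running Σ = (0.180532, -0.000000))
Total Σ_m = (0.180532, -0.000000). Multiply by 2.513274: (0.453725, -0.000000). P_2(cos γ) = 0.453725

0.453725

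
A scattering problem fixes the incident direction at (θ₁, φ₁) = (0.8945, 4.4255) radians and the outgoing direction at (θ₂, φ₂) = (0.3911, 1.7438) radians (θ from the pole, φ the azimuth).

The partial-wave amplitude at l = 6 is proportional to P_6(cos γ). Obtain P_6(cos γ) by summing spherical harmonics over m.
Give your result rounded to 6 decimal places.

0.153543

Expand P_6 via completeness: Σ_{m} conj(Y_{6,m}) at Ω₁ times Y_{6,m} at Ω₂ —
  m=-6: Y*=+0.016302+0.107474i  Y=-0.000753+0.001277i  product -0.000150-0.000060i
  m=-5: Y*=-0.299405-0.041079i  Y=-0.009479-0.008078i  product +0.002506+0.002808i
  m=-4: Y*=+0.179407-0.398270i  Y=+0.048738-0.040390i  product -0.007342-0.026657i
  m=-3: Y*=+0.192025+0.165094i  Y=+0.105926+0.185429i  product -0.010273+0.053095i
  m=-2: Y*=+0.164206-0.106128i  Y=-0.432848+0.156046i  product -0.054515+0.071561i
  m=-1: Y*=+0.096063+0.325608i  Y=-0.086612-0.495631i  product +0.153061-0.075814i
  m=+0: Y*=+0.106724-0.000000i  Y=-0.072464+0.000000i  product -0.007734+0.000000i
  m=+1: Y*=-0.096063+0.325608i  Y=+0.086612-0.495631i  product +0.153061+0.075814i
  m=+2: Y*=+0.164206+0.106128i  Y=-0.432848-0.156046i  product -0.054515-0.071561i
  m=+3: Y*=-0.192025+0.165094i  Y=-0.105926+0.185429i  product -0.010273-0.053095i
  m=+4: Y*=+0.179407+0.398270i  Y=+0.048738+0.040390i  product -0.007342+0.026657i
  m=+5: Y*=+0.299405-0.041079i  Y=+0.009479-0.008078i  product +0.002506-0.002808i
  m=+6: Y*=+0.016302-0.107474i  Y=-0.000753-0.001277i  product -0.000150+0.000060i
Accumulated sum +0.158841+0.000000i; after 4π/(2l+1) scaling, +0.153543+0.000000i ⇒ P_6 = 0.153543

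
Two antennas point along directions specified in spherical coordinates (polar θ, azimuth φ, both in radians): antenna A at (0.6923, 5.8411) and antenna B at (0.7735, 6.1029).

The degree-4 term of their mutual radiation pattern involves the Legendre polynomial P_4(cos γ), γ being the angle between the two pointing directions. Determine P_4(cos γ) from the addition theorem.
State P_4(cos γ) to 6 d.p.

0.822679

Expand P_4 via completeness: Σ_{m} conj(Y_{4,m}) at Ω₁ times Y_{4,m} at Ω₂ —
  term(m=-4) = +0.003873-0.006708i   from Y*(Ω₁)=-0.014418-0.072035i, Y(Ω₂)=+0.079184+0.069610i
  term(m=-3) = +0.054111-0.054111i   from Y*(Ω₁)=+0.060669-0.243127i, Y(Ω₂)=+0.261798+0.157234i
  term(m=-2) = +0.156730-0.090489i   from Y*(Ω₁)=+0.271992-0.331827i, Y(Ω₂)=+0.394679+0.148815i
  term(m=-1) = +0.035552-0.009526i   from Y*(Ω₁)=+0.241188-0.114162i, Y(Ω₂)=+0.135696+0.024733i
  term(m=+0) = +0.088669+0.000000i   from Y*(Ω₁)=-0.263123-0.000000i, Y(Ω₂)=-0.336986+0.000000i
  term(m=+1) = +0.035552+0.009526i   from Y*(Ω₁)=-0.241188-0.114162i, Y(Ω₂)=-0.135696+0.024733i
  term(m=+2) = +0.156730+0.090489i   from Y*(Ω₁)=+0.271992+0.331827i, Y(Ω₂)=+0.394679-0.148815i
  term(m=+3) = +0.054111+0.054111i   from Y*(Ω₁)=-0.060669-0.243127i, Y(Ω₂)=-0.261798+0.157234i
  term(m=+4) = +0.003873+0.006708i   from Y*(Ω₁)=-0.014418+0.072035i, Y(Ω₂)=+0.079184-0.069610i
Accumulated sum +0.589200-0.000000i; after 4π/(2l+1) scaling, +0.822679-0.000000i ⇒ P_4 = 0.822679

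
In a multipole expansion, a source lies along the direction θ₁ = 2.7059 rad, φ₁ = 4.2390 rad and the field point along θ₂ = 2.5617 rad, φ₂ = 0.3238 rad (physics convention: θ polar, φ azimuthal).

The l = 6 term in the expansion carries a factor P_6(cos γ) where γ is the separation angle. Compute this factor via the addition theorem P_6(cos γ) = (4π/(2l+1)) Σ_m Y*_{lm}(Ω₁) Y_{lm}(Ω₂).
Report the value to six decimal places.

Addition theorem: P_6(cos γ) = (4π/13) Σ_m Y*_{lm}(Ω₁) Y_{lm}(Ω₂), m = −6…6:
  term(m=-6) = -0.00000 - 0.00004j   from Y*(Ω₁)=0.00261 + 0.00081j, Y(Ω₂)=-0.00475 - 0.01218j
  term(m=-5) = 0.00105 + 0.00093j   from Y*(Ω₁)=0.01421 - 0.01452j, Y(Ω₂)=0.00333 + 0.06906j
  term(m=-4) = -0.01958 + 0.00092j   from Y*(Ω₁)=-0.02887 - 0.08631j, Y(Ω₂)=0.05861 - 0.20726j
  term(m=-3) = 0.07697 - 0.08262j   from Y*(Ω₁)=-0.26512 - 0.04024j, Y(Ω₂)=-0.23755 + 0.34768j
  term(m=-2) = 0.00519 + 0.21991j   from Y*(Ω₁)=-0.28803 + 0.40004j, Y(Ω₂)=0.35589 - 0.26920j
  term(m=-1) = -0.00933 - 0.00911j   from Y*(Ω₁)=0.18934 + 0.36963j, Y(Ω₂)=-0.02976 + 0.00999j
  term(m=+0) = 0.08656 + 0.00000j   from Y*(Ω₁)=-0.20575 + 0.00000j, Y(Ω₂)=-0.42069 + 0.00000j
  term(m=+1) = -0.00933 + 0.00911j   from Y*(Ω₁)=-0.18934 + 0.36963j, Y(Ω₂)=0.02976 + 0.00999j
  term(m=+2) = 0.00519 - 0.21991j   from Y*(Ω₁)=-0.28803 - 0.40004j, Y(Ω₂)=0.35589 + 0.26920j
  term(m=+3) = 0.07697 + 0.08262j   from Y*(Ω₁)=0.26512 - 0.04024j, Y(Ω₂)=0.23755 + 0.34768j
  term(m=+4) = -0.01958 - 0.00092j   from Y*(Ω₁)=-0.02887 + 0.08631j, Y(Ω₂)=0.05861 + 0.20726j
  term(m=+5) = 0.00105 - 0.00093j   from Y*(Ω₁)=-0.01421 - 0.01452j, Y(Ω₂)=-0.00333 + 0.06906j
  term(m=+6) = -0.00000 + 0.00004j   from Y*(Ω₁)=0.00261 - 0.00081j, Y(Ω₂)=-0.00475 + 0.01218j
Σ over m = 0.19515 - 0.00000j; ×(4π/13) → 0.18864 - 0.00000j. Real part: 0.188640

0.188640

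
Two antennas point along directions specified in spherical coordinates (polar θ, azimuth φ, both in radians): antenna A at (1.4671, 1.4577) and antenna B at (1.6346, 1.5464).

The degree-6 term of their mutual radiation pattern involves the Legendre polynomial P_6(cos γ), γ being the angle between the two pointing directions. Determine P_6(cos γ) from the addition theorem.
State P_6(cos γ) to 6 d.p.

Term-by-term m-sum for l=6 (normalisation 4π/13 = 0.966644):
  [-6]  conj(Y_{6,-6})(Ω₁) = (-0.364106, 0.293583) ; Y_{6,-6}(Ω₂) = (-0.472113, -0.069605) ; Δ = (0.192334, -0.113261)
  [-5]  conj(Y_{6,-5})(Ω₁) = (0.090349, 0.142369) ; Y_{6,-5}(Ω₂) = (-0.012852, 0.104834) ; Δ = (-0.016086, 0.007642)
  [-4]  conj(Y_{6,-4})(Ω₁) = (-0.277038, 0.134641) ; Y_{6,-4}(Ω₂) = (-0.336452, -0.032937) ; Δ = (0.097645, -0.036175)
  [-3]  conj(Y_{6,-3})(Ω₁) = (0.063640, 0.180315) ; Y_{6,-3}(Ω₂) = (-0.008921, 0.121667) ; Δ = (-0.022506, 0.006134)
  [-2]  conj(Y_{6,-2})(Ω₁) = (-0.254630, 0.058598) ; Y_{6,-2}(Ω₂) = (-0.300454, -0.014672) ; Δ = (0.077364, -0.013870)
  [-1]  conj(Y_{6,-1})(Ω₁) = (0.022413, 0.197332) ; Y_{6,-1}(Ω₂) = (-0.003120, 0.127850) ; Δ = (-0.025299, 0.002250)
  [+0]  conj(Y_{6,0})(Ω₁) = (-0.248610, -0.000000) ; Y_{6,0}(Ω₂) = (-0.291040, 0.000000) ; Δ = (0.072356, 0.000000)
  [+1]  conj(Y_{6,1})(Ω₁) = (-0.022413, 0.197332) ; Y_{6,1}(Ω₂) = (0.003120, 0.127850) ; Δ = (-0.025299, -0.002250)
  [+2]  conj(Y_{6,2})(Ω₁) = (-0.254630, -0.058598) ; Y_{6,2}(Ω₂) = (-0.300454, 0.014672) ; Δ = (0.077364, 0.013870)
  [+3]  conj(Y_{6,3})(Ω₁) = (-0.063640, 0.180315) ; Y_{6,3}(Ω₂) = (0.008921, 0.121667) ; Δ = (-0.022506, -0.006134)
  [+4]  conj(Y_{6,4})(Ω₁) = (-0.277038, -0.134641) ; Y_{6,4}(Ω₂) = (-0.336452, 0.032937) ; Δ = (0.097645, 0.036175)
  [+5]  conj(Y_{6,5})(Ω₁) = (-0.090349, 0.142369) ; Y_{6,5}(Ω₂) = (0.012852, 0.104834) ; Δ = (-0.016086, -0.007642)
  [+6]  conj(Y_{6,6})(Ω₁) = (-0.364106, -0.293583) ; Y_{6,6}(Ω₂) = (-0.472113, 0.069605) ; Δ = (0.192334, 0.113261)
Σ over m = (0.679259, 0.000000); ×(4π/13) → (0.656601, 0.000000). Real part: 0.656601

0.656601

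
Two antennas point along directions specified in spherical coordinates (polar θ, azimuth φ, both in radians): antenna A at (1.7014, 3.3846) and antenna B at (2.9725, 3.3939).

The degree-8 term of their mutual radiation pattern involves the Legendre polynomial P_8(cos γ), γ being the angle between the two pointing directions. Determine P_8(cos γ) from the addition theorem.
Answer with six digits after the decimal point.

-0.232473

Summing Y*_{l m}(θ₁,φ₁)·Y_{l m}(θ₂,φ₂) over m ∈ [−8, 8]; prefactor 4π/(2·8+1) = 0.739198:
  [-8]  conj(Y_{8,-8})(Ω₁) = (-0.175523, 0.448197) ; Y_{8,-8}(Ω₂) = (-0.000000, -0.000000) ; Δ = (0.000000, -0.000000)
  [-7]  conj(Y_{8,-7})(Ω₁) = (-0.032848, 0.250757) ; Y_{8,-7}(Ω₂) = (-0.000002, -0.000008) ; Δ = (0.000002, -0.000000)
  [-6]  conj(Y_{8,-6})(Ω₁) = (-0.029998, -0.264921) ; Y_{8,-6}(Ω₂) = (0.000007, -0.000116) ; Δ = (-0.000031, 0.000002)
  [-5]  conj(Y_{8,-5})(Ω₁) = (-0.097031, -0.261139) ; Y_{8,-5}(Ω₂) = (0.000381, -0.001193) ; Δ = (-0.000349, 0.000016)
  [-4]  conj(Y_{8,-4})(Ω₁) = (0.106449, 0.156009) ; Y_{8,-4}(Ω₂) = (0.005362, -0.008522) ; Δ = (0.001900, -0.000071)
  [-3]  conj(Y_{8,-3})(Ω₁) = (0.212537, 0.189829) ; Y_{8,-3}(Ω₂) = (0.043430, -0.041025) ; Δ = (0.017018, -0.000475)
  [-2]  conj(Y_{8,-2})(Ω₁) = (-0.134780, -0.071202) ; Y_{8,-2}(Ω₂) = (0.217832, -0.120311) ; Δ = (-0.037926, 0.000706)
  [-1]  conj(Y_{8,-1})(Ω₁) = (-0.277868, -0.068885) ; Y_{8,-1}(Ω₂) = (0.618636, -0.159485) ; Δ = (-0.182885, 0.001701)
  [+0]  conj(Y_{8,0})(Ω₁) = (0.141437, -0.000000) ; Y_{8,0}(Ω₂) = (0.636655, 0.000000) ; Δ = (0.090046, 0.000000)
  [+1]  conj(Y_{8,1})(Ω₁) = (0.277868, -0.068885) ; Y_{8,1}(Ω₂) = (-0.618636, -0.159485) ; Δ = (-0.182885, -0.001701)
  [+2]  conj(Y_{8,2})(Ω₁) = (-0.134780, 0.071202) ; Y_{8,2}(Ω₂) = (0.217832, 0.120311) ; Δ = (-0.037926, -0.000706)
  [+3]  conj(Y_{8,3})(Ω₁) = (-0.212537, 0.189829) ; Y_{8,3}(Ω₂) = (-0.043430, -0.041025) ; Δ = (0.017018, 0.000475)
  [+4]  conj(Y_{8,4})(Ω₁) = (0.106449, -0.156009) ; Y_{8,4}(Ω₂) = (0.005362, 0.008522) ; Δ = (0.001900, 0.000071)
  [+5]  conj(Y_{8,5})(Ω₁) = (0.097031, -0.261139) ; Y_{8,5}(Ω₂) = (-0.000381, -0.001193) ; Δ = (-0.000349, -0.000016)
  [+6]  conj(Y_{8,6})(Ω₁) = (-0.029998, 0.264921) ; Y_{8,6}(Ω₂) = (0.000007, 0.000116) ; Δ = (-0.000031, -0.000002)
  [+7]  conj(Y_{8,7})(Ω₁) = (0.032848, 0.250757) ; Y_{8,7}(Ω₂) = (0.000002, -0.000008) ; Δ = (0.000002, 0.000000)
  [+8]  conj(Y_{8,8})(Ω₁) = (-0.175523, -0.448197) ; Y_{8,8}(Ω₂) = (-0.000000, 0.000000) ; Δ = (0.000000, 0.000000)
Total Σ_m = (-0.314493, 0.000000). Multiply by 0.739198: (-0.232473, 0.000000). P_8(cos γ) = -0.232473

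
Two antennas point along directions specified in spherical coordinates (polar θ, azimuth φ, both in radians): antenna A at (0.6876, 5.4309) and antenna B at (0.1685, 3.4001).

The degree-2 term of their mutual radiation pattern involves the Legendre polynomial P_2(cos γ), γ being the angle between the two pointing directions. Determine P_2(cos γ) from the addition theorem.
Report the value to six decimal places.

Summing Y*_{l m}(θ₁,φ₁)·Y_{l m}(θ₂,φ₂) over m ∈ [−2, 2]; prefactor 4π/(2·2+1) = 2.513274:
  [-2]  conj(Y_{2,-2})(Ω₁) = -0.020753-0.154210i ; Y_{2,-2}(Ω₂) = +0.009444-0.005370i ; Δ = -0.001024-0.001345i
  [-1]  conj(Y_{2,-1})(Ω₁) = +0.249422-0.285237i ; Y_{2,-1}(Ω₂) = -0.123480+0.032651i ; Δ = -0.021485+0.043365i
  [+0]  conj(Y_{2,0})(Ω₁) = +0.249641-0.000000i ; Y_{2,0}(Ω₂) = +0.604172+0.000000i ; Δ = +0.150826+0.000000i
  [+1]  conj(Y_{2,1})(Ω₁) = -0.249422-0.285237i ; Y_{2,1}(Ω₂) = +0.123480+0.032651i ; Δ = -0.021485-0.043365i
  [+2]  conj(Y_{2,2})(Ω₁) = -0.020753+0.154210i ; Y_{2,2}(Ω₂) = +0.009444+0.005370i ; Δ = -0.001024+0.001345i
Total Σ_m = +0.105807+0.000000i. Multiply by 2.513274: +0.265923+0.000000i. P_2(cos γ) = 0.265923

0.265923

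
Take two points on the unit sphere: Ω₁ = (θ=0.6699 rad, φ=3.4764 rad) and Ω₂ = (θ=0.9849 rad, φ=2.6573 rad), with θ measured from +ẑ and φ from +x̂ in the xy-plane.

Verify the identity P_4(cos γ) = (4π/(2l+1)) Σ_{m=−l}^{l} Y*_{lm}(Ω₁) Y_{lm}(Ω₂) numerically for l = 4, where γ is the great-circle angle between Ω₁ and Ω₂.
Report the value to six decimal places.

-0.270004

Expand P_4 via completeness: Σ_{m} conj(Y_{4,m}) at Ω₁ times Y_{4,m} at Ω₂ —
  m=-4: (0.015095, 0.064018) × (-0.076409, 0.199138) = (-0.013902, -0.001886)  (running Σ = (-0.013902, -0.001886))
  m=-3: (-0.126024, -0.198193) × (-0.047100, -0.397577) = (-0.072861, 0.059439)  (running Σ = (-0.086763, 0.057554))
  m=-2: (0.333824, 0.264264) × (0.150008, 0.218230) = (-0.007594, 0.112492)  (running Σ = (-0.094357, 0.170046))
  m=-1: (-0.283004, -0.098459) × (0.165844, 0.087247) = (-0.038344, -0.041020)  (running Σ = (-0.132701, 0.129026))
  m=0: (-0.234736, -0.000000) × (-0.306841, 0.000000) = (0.072027, 0.000000)  (running Σ = (-0.060675, 0.129026))
  m=1: (0.283004, -0.098459) × (-0.165844, 0.087247) = (-0.038344, 0.041020)  (running Σ = (-0.099019, 0.170046))
  m=2: (0.333824, -0.264264) × (0.150008, -0.218230) = (-0.007594, -0.112492)  (running Σ = (-0.106613, 0.057554))
  m=3: (0.126024, -0.198193) × (0.047100, -0.397577) = (-0.072861, -0.059439)  (running Σ = (-0.179475, -0.001886))
  m=4: (0.015095, -0.064018) × (-0.076409, -0.199138) = (-0.013902, 0.001886)  (running Σ = (-0.193376, -0.000000))
Σ over m = (-0.193376, -0.000000); ×(4π/9) → (-0.270004, -0.000000). Real part: -0.270004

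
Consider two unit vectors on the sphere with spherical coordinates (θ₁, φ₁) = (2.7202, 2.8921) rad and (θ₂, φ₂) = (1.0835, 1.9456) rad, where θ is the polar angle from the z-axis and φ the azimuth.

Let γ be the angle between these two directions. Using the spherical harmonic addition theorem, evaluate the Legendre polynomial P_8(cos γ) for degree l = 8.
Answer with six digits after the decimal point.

Term-by-term m-sum for l=8 (normalisation 4π/17 = 0.739198):
  m=-8: (-0.000167, -0.000368) × (-0.189564, -0.027326) = (0.000022, 0.000074)  (running Σ = (0.000022, 0.000074))
  m=-7: (-0.000630, -0.003548) × (0.201001, -0.352717) = (-0.001378, -0.000491)  (running Σ = (-0.001357, -0.000417))
  m=-6: (0.001494, -0.020200) × (0.257184, 0.319325) = (0.006835, -0.004718)  (running Σ = (0.005478, -0.005135))
  m=-5: (0.025618, -0.076450) × (-0.056508, 0.017680) = (-0.000096, 0.004773)  (running Σ = (0.005382, -0.000362))
  m=-4: (0.125332, -0.194325) × (-0.023242, 0.324144) = (0.060076, 0.045142)  (running Σ = (0.065458, 0.044780))
  m=-3: (0.335391, -0.311496) × (-0.210151, -0.100579) = (-0.101813, 0.031728)  (running Σ = (-0.036354, 0.076508))
  m=-2: (0.468628, -0.255396) × (-0.160058, 0.148992) = (-0.036956, 0.110700)  (running Σ = (-0.073310, 0.187208))
  m=-1: (0.120918, -0.030810) × (-0.103100, -0.262075) = (-0.020541, -0.028513)  (running Σ = (-0.093851, 0.158695))
  m=0: (-0.460624, -0.000000) × (-0.180437, 0.000000) = (0.083114, 0.000000)  (running Σ = (-0.010738, 0.158695))
  m=1: (-0.120918, -0.030810) × (0.103100, -0.262075) = (-0.020541, 0.028513)  (running Σ = (-0.031279, 0.187208))
  m=2: (0.468628, 0.255396) × (-0.160058, -0.148992) = (-0.036956, -0.110700)  (running Σ = (-0.068235, 0.076508))
  m=3: (-0.335391, -0.311496) × (0.210151, -0.100579) = (-0.101813, -0.031728)  (running Σ = (-0.170048, 0.044780))
  m=4: (0.125332, 0.194325) × (-0.023242, -0.324144) = (0.060076, -0.045142)  (running Σ = (-0.109971, -0.000362))
  m=5: (-0.025618, -0.076450) × (0.056508, 0.017680) = (-0.000096, -0.004773)  (running Σ = (-0.110067, -0.005135))
  m=6: (0.001494, 0.020200) × (0.257184, -0.319325) = (0.006835, 0.004718)  (running Σ = (-0.103232, -0.000417))
  m=7: (0.000630, -0.003548) × (-0.201001, -0.352717) = (-0.001378, 0.000491)  (running Σ = (-0.104611, 0.000074))
  m=8: (-0.000167, 0.000368) × (-0.189564, 0.027326) = (0.000022, -0.000074)  (running Σ = (-0.104589, 0.000000))
Accumulated sum (-0.104589, 0.000000); after 4π/(2l+1) scaling, (-0.077312, 0.000000) ⇒ P_8 = -0.077312

-0.077312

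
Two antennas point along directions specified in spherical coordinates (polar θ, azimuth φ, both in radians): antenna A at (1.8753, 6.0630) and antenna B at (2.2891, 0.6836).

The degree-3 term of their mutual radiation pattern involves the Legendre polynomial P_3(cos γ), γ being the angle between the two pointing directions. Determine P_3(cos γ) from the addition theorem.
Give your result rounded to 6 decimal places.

-0.301994

Expand P_3 via completeness: Σ_{m} conj(Y_{3,m}) at Ω₁ times Y_{3,m} at Ω₂ —
  m=-3: Y*=+0.286051-0.222261i  Y=-0.082235-0.157958i  product -0.058631-0.026906i
  m=-2: Y*=-0.252262+0.118874i  Y=-0.077092+0.373405i  product -0.024941-0.103360i
  m=-1: Y*=-0.165641+0.037073i  Y=+0.219883-0.179124i  product -0.029781+0.037822i
  m=+0: Y*=+0.285369-0.000000i  Y=+0.204937+0.000000i  product +0.058483+0.000000i
  m=+1: Y*=+0.165641+0.037073i  Y=-0.219883-0.179124i  product -0.029781-0.037822i
  m=+2: Y*=-0.252262-0.118874i  Y=-0.077092-0.373405i  product -0.024941+0.103360i
  m=+3: Y*=-0.286051-0.222261i  Y=+0.082235-0.157958i  product -0.058631+0.026906i
Σ over m = -0.168224-0.000000i; ×(4π/7) → -0.301994-0.000000i. Real part: -0.301994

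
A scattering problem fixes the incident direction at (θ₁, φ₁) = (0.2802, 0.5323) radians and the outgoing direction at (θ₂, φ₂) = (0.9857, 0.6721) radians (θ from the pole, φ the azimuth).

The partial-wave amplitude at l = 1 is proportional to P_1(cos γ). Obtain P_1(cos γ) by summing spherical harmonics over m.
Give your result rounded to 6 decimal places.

Expand P_1 via completeness: Σ_{m} conj(Y_{1,m}) at Ω₁ times Y_{1,m} at Ω₂ —
  term(m=-1) = 0.02725 - 0.00383j   from Y*(Ω₁)=0.08233 + 0.04849j, Y(Ω₂)=0.22538 - 0.17933j
  term(m=+0) = 0.12671 + 0.00000j   from Y*(Ω₁)=0.46955 + 0.00000j, Y(Ω₂)=0.26985 + 0.00000j
  term(m=+1) = 0.02725 + 0.00383j   from Y*(Ω₁)=-0.08233 + 0.04849j, Y(Ω₂)=-0.22538 - 0.17933j
Total Σ_m = 0.18121 + 0.00000j. Multiply by 4.188790: 0.75904 + 0.00000j. P_1(cos γ) = 0.759038

0.759038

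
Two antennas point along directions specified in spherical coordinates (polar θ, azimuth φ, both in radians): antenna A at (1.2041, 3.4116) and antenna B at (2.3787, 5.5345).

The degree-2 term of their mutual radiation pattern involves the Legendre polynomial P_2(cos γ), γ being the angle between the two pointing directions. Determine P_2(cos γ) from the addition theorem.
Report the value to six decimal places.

0.035493

Term-by-term m-sum for l=2 (normalisation 4π/5 = 2.513274):
  m=-2: 0.28872 + 0.17307j × 0.01353 + 0.18395j = -0.02793 + 0.05545j  (running Σ = -0.02793 + 0.05545j)
  m=-1: -0.24920 - 0.06897j × -0.28269 - 0.26266j = 0.05233 + 0.08495j  (running Σ = 0.02440 + 0.14040j)
  m=0: -0.19376 + 0.00000j × 0.17898 + 0.00000j = -0.03468 + 0.00000j  (running Σ = -0.01028 + 0.14040j)
  m=1: 0.24920 - 0.06897j × 0.28269 - 0.26266j = 0.05233 - 0.08495j  (running Σ = 0.04205 + 0.05545j)
  m=2: 0.28872 - 0.17307j × 0.01353 - 0.18395j = -0.02793 - 0.05545j  (running Σ = 0.01412 + 0.00000j)
Accumulated sum 0.01412 + 0.00000j; after 4π/(2l+1) scaling, 0.03549 + 0.00000j ⇒ P_2 = 0.035493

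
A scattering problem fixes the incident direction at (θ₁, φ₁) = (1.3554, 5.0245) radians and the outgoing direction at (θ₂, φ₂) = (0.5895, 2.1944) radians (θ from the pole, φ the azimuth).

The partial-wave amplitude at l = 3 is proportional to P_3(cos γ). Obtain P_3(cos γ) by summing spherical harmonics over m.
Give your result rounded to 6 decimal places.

0.411297

Term-by-term m-sum for l=3 (normalisation 4π/7 = 1.795196):
  [-3]  conj(Y_{3,-3})(Ω₁) = -0.31327 + 0.23056j ; Y_{3,-3}(Ω₂) = 0.06849 - 0.02119j ; Δ = -0.01657 + 0.02243j
  [-2]  conj(Y_{3,-2})(Ω₁) = -0.16914 - 0.12183j ; Y_{3,-2}(Ω₂) = -0.08349 + 0.24893j ; Δ = 0.04445 - 0.03193j
  [-1]  conj(Y_{3,-1})(Ω₁) = -0.07480 + 0.23183j ; Y_{3,-1}(Ω₂) = -0.25754 - 0.35801j ; Δ = 0.10226 - 0.03293j
  [+0]  conj(Y_{3,0})(Ω₁) = -0.22106 + 0.00000j ; Y_{3,0}(Ω₂) = 0.14102 + 0.00000j ; Δ = -0.03117 + 0.00000j
  [+1]  conj(Y_{3,1})(Ω₁) = 0.07480 + 0.23183j ; Y_{3,1}(Ω₂) = 0.25754 - 0.35801j ; Δ = 0.10226 + 0.03293j
  [+2]  conj(Y_{3,2})(Ω₁) = -0.16914 + 0.12183j ; Y_{3,2}(Ω₂) = -0.08349 - 0.24893j ; Δ = 0.04445 + 0.03193j
  [+3]  conj(Y_{3,3})(Ω₁) = 0.31327 + 0.23056j ; Y_{3,3}(Ω₂) = -0.06849 - 0.02119j ; Δ = -0.01657 - 0.02243j
Σ over m = 0.22911 + 0.00000j; ×(4π/7) → 0.41130 + 0.00000j. Real part: 0.411297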